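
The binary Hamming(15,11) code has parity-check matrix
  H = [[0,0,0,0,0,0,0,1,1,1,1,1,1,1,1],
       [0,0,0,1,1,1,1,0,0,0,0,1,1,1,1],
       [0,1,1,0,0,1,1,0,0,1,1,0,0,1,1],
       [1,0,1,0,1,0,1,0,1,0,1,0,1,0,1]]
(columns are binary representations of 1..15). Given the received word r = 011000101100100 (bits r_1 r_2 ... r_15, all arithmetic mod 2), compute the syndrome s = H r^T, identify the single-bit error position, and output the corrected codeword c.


s = (1, 0, 0, 0)^T, error position = 8, corrected codeword c = 011000111100100

Compute s = H r^T mod 2 one row at a time:
  s_1 = 0 + 1 + 1 + 0 + 0 + 1 + 0 + 0 = 3 ≡ 1 (mod 2).
  s_2 = 0 + 0 + 0 + 1 + 0 + 1 + 0 + 0 = 2 ≡ 0 (mod 2).
  s_3 = 1 + 1 + 0 + 1 + 1 + 0 + 0 + 0 = 4 ≡ 0 (mod 2).
  s_4 = 0 + 1 + 0 + 1 + 1 + 0 + 1 + 0 = 4 ≡ 0 (mod 2).
s = (1, 0, 0, 0)^T — this equals column 8 of H (binary 1000), so error is at position 8.
Correct: flip bit 8 of r = 011000101100100 to get c = 011000111100100.


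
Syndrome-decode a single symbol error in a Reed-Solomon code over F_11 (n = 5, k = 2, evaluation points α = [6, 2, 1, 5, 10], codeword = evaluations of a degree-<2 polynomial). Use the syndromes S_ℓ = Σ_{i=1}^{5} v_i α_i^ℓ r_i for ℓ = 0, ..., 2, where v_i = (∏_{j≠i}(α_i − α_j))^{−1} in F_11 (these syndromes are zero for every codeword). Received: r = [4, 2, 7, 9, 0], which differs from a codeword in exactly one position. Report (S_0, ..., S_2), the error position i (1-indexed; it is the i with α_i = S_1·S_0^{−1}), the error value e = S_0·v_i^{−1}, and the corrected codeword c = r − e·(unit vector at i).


S = (6, 5, 6), error at position 5, error magnitude e = 5, c = [4, 2, 7, 9, 6].

Step 1: column multipliers v_i = (∏_{j≠i}(α_i − α_j))^{−1} mod 11.
  i = 1 (α = 6): (6−2)(6−1)(6−5)(6−10) = 4·5·1·(−4) = −80 ≡ 8, so v_1 = 8^{−1} = 7 (mod 11).
  i = 2 (α = 2): (2−6)(2−1)(2−5)(2−10) = (−4)·1·(−3)·(−8) = −96 ≡ 3, so v_2 = 3^{−1} = 4 (mod 11).
  i = 3 (α = 1): (1−6)(1−2)(1−5)(1−10) = (−5)·(−1)·(−4)·(−9) = 180 ≡ 4, so v_3 = 4^{−1} = 3 (mod 11).
  i = 4 (α = 5): (5−6)(5−2)(5−1)(5−10) = (−1)·3·4·(−5) = 60 ≡ 5, so v_4 = 5^{−1} = 9 (mod 11).
  i = 5 (α = 10): (10−6)(10−2)(10−1)(10−5) = 4·8·9·5 = 1440 ≡ 10, so v_5 = 10^{−1} = 10 (mod 11).
  v = [7, 4, 3, 9, 10].
Step 2: syndromes of r = [4, 2, 7, 9, 0] (all sums mod 11).
  S_0 = Σ v_i r_i = 7·4 + 4·2 + 3·7 + 9·9 + 10·0 = 138 ≡ 6.
  S_1 = Σ v_i α_i r_i = 7·6·4 + 4·2·2 + 3·1·7 + 9·5·9 + 10·10·0 = 610 ≡ 5.
  α_i^2 mod 11 = [3, 4, 1, 3, 1].
  S_2 = Σ v_i α_i^2 r_i = 7·3·4 + 4·4·2 + 3·1·7 + 9·3·9 + 10·1·0 = 380 ≡ 6.
  S = (6, 5, 6) ≠ 0, so r is not a codeword (an error is present).
Step 3: locate the error. For a single error e at position i, S_ℓ = v_i·e·α_i^ℓ, so α_err = S_1/S_0.
  S_0^{−1} = 6^{−1} = 2 (mod 11), so α_err = 5·2 = 10 ≡ 10 = α_5. Error position i = 5.
  Consistency check: S_2/S_1 = 6·9 = 54 ≡ 10 = α_err ✓ (single-error assumption holds).
Step 4: error magnitude e = S_0/v_5 = S_0·∏_{j≠5}(α_5 − α_j) = 6·10 = 60 ≡ 5 (mod 11).
Step 5: correct position 5: c_5 = r_5 − e = 0 − 5 ≡ 6 (mod 11). Hence c = [4, 2, 7, 9, 6].
  Check: interpolating c through the α_i gives m(x) = 1 + 6·x (degree < 2) with m(α_i) = c_i for every i, so c is indeed a codeword.


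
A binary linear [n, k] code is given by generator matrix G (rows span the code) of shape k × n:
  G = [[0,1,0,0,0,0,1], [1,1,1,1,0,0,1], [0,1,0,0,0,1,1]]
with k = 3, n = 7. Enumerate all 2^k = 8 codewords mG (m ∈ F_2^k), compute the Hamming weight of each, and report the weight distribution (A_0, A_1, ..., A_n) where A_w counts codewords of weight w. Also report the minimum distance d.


Weight distribution: A_0 = 1, A_1 = 1, A_2 = 1, A_3 = 2, A_4 = 1, A_5 = 1, A_6 = 1. Minimum distance d = 1.

Enumerate all 2^3 = 8 messages m ∈ F_2^3.
For each, compute codeword c = mG in F_2^7, then tally its weight.
  m = 000 → c = 0000000, weight = 0.
  m = 100 → c = 0100001, weight = 2.
  m = 010 → c = 1111001, weight = 5.
  m = 110 → c = 1011000, weight = 3.
  m = 001 → c = 0100011, weight = 3.
  m = 101 → c = 0000010, weight = 1.
  m = 011 → c = 1011010, weight = 4.
  m = 111 → c = 1111011, weight = 6.
Tally weights:
  weight 0: 1 codewords.
  weight 1: 1 codewords.
  weight 2: 1 codewords.
  weight 3: 2 codewords.
  weight 4: 1 codewords.
  weight 5: 1 codewords.
  weight 6: 1 codewords.
Minimum distance d = smallest w > 0 with A_w > 0 = 1.
Sanity: Σ A_w = 8 = 2^3 = 8 ✓.


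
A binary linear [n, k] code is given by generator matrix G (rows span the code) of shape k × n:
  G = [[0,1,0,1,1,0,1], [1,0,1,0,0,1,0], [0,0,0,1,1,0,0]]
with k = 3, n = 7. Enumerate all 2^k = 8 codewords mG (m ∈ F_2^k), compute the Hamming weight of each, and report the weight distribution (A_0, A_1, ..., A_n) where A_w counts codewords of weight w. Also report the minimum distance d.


Weight distribution: A_0 = 1, A_2 = 2, A_3 = 1, A_4 = 1, A_5 = 2, A_7 = 1. Minimum distance d = 2.

Enumerate all 2^3 = 8 messages m ∈ F_2^3.
For each, compute codeword c = mG in F_2^7, then tally its weight.
  m = 000 → c = 0000000, weight = 0.
  m = 100 → c = 0101101, weight = 4.
  m = 010 → c = 1010010, weight = 3.
  m = 110 → c = 1111111, weight = 7.
  m = 001 → c = 0001100, weight = 2.
  m = 101 → c = 0100001, weight = 2.
  m = 011 → c = 1011110, weight = 5.
  m = 111 → c = 1110011, weight = 5.
Tally weights:
  weight 0: 1 codewords.
  weight 2: 2 codewords.
  weight 3: 1 codewords.
  weight 4: 1 codewords.
  weight 5: 2 codewords.
  weight 7: 1 codewords.
Minimum distance d = smallest w > 0 with A_w > 0 = 2.
Sanity: Σ A_w = 8 = 2^3 = 8 ✓.


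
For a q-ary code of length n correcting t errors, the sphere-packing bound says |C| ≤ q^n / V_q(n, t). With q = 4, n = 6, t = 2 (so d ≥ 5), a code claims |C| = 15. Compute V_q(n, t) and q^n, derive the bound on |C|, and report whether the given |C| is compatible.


V_q(n, t) = 154, q^n = 4096, Hamming bound = 26, |C| = 15 ≤ bound (satisfied).

Step 1: Compute V_q(n, t) = Σ_{j=0}^2 C(n, j) (q−1)^j.
  j = 0: C(6,0)·(3)^0 = 1·1 = 1.
  j = 1: C(6,1)·(3)^1 = 6·3 = 18.
  j = 2: C(6,2)·(3)^2 = 15·9 = 135.
  V_q(n, t) = 1 + 18 + 135 = 154.
Step 2: q^n = 4^6 = 4096.
Step 3: Hamming bound ⌊q^n / V_q(n,t)⌋ = ⌊4096/154⌋ = 26.
Step 4: Compare |C| = 15 to 26: satisfied.
The claimed |C| lies below the Hamming bound.


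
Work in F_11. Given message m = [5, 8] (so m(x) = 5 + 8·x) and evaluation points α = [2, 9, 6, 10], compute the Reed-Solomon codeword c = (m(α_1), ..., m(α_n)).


c = [10, 0, 9, 8]

Message polynomial: m(x) = 5 + 8·x (mod 11).
For each evaluation point α_i, compute m(α_i) mod 11:
  α_1 = 2: Horner steps 8 → 10, so m(2) = 10.
  α_2 = 9: Horner steps 8 → 0, so m(9) = 0.
  α_3 = 6: Horner steps 8 → 9, so m(6) = 9.
  α_4 = 10: Horner steps 8 → 8, so m(10) = 8.
Codeword c = [10, 0, 9, 8] ∈ F_11^4.


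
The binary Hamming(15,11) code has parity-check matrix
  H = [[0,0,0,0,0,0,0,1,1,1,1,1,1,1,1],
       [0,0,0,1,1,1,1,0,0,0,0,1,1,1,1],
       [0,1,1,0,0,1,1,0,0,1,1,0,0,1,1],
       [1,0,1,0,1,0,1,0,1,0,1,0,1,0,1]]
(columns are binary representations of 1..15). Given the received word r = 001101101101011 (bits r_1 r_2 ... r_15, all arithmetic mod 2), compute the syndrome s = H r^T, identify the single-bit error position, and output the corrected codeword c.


s = (1, 0, 0, 0)^T, error position = 8, corrected codeword c = 001101111101011

Compute s = H r^T mod 2 one row at a time:
  s_1 = 0 + 1 + 1 + 0 + 1 + 0 + 1 + 1 = 5 ≡ 1 (mod 2).
  s_2 = 1 + 0 + 1 + 1 + 1 + 0 + 1 + 1 = 6 ≡ 0 (mod 2).
  s_3 = 0 + 1 + 1 + 1 + 1 + 0 + 1 + 1 = 6 ≡ 0 (mod 2).
  s_4 = 0 + 1 + 0 + 1 + 1 + 0 + 0 + 1 = 4 ≡ 0 (mod 2).
s = (1, 0, 0, 0)^T — this equals column 8 of H (binary 1000), so error is at position 8.
Correct: flip bit 8 of r = 001101101101011 to get c = 001101111101011.


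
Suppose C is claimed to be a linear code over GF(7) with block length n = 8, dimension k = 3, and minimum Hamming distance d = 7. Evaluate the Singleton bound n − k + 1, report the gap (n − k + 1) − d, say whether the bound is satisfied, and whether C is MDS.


Singleton RHS = n − k + 1 = 6, slack = -1, bound violated (no such code; not MDS).

Singleton bound: d ≤ n − k + 1.
Here n = 8, k = 3, so n − k + 1 = 6.
Given d = 7, check d ≤ 6: NO.
Slack = (n − k + 1) − d = -1.
The slack is negative: d = 7 exceeds n − k + 1 = 6 by 1, so the Singleton bound is violated and no linear [8, 3, 7]_7 code can exist. In particular it is not MDS (MDS requires d = n − k + 1 exactly).
Description: the claimed parameters are [8, 3, 7]_7; such a code would be impossible (violates the Singleton bound).


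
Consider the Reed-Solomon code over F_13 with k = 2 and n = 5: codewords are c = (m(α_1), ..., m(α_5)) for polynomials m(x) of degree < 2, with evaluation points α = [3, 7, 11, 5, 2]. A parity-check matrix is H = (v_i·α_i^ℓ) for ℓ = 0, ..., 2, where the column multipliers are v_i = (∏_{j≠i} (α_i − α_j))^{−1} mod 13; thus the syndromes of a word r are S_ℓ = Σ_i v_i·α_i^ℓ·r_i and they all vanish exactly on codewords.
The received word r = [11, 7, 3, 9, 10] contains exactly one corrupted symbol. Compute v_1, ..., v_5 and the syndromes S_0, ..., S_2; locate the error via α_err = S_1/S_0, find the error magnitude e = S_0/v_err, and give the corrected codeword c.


S = (10, 7, 1), error at position 5, error magnitude e = 11, c = [11, 7, 3, 9, 12].

Step 1: column multipliers v_i = (∏_{j≠i}(α_i − α_j))^{−1} mod 13.
  i = 1 (α = 3): (3−7)(3−11)(3−5)(3−2) = (−4)·(−8)·(−2)·1 = −64 ≡ 1, so v_1 = 1^{−1} = 1 (mod 13).
  i = 2 (α = 7): (7−3)(7−11)(7−5)(7−2) = 4·(−4)·2·5 = −160 ≡ 9, so v_2 = 9^{−1} = 3 (mod 13).
  i = 3 (α = 11): (11−3)(11−7)(11−5)(11−2) = 8·4·6·9 = 1728 ≡ 12, so v_3 = 12^{−1} = 12 (mod 13).
  i = 4 (α = 5): (5−3)(5−7)(5−11)(5−2) = 2·(−2)·(−6)·3 = 72 ≡ 7, so v_4 = 7^{−1} = 2 (mod 13).
  i = 5 (α = 2): (2−3)(2−7)(2−11)(2−5) = (−1)·(−5)·(−9)·(−3) = 135 ≡ 5, so v_5 = 5^{−1} = 8 (mod 13).
  v = [1, 3, 12, 2, 8].
Step 2: syndromes of r = [11, 7, 3, 9, 10] (all sums mod 13).
  S_0 = Σ v_i r_i = 1·11 + 3·7 + 12·3 + 2·9 + 8·10 = 166 ≡ 10.
  S_1 = Σ v_i α_i r_i = 1·3·11 + 3·7·7 + 12·11·3 + 2·5·9 + 8·2·10 = 826 ≡ 7.
  α_i^2 mod 13 = [9, 10, 4, 12, 4].
  S_2 = Σ v_i α_i^2 r_i = 1·9·11 + 3·10·7 + 12·4·3 + 2·12·9 + 8·4·10 = 989 ≡ 1.
  S = (10, 7, 1) ≠ 0, so r is not a codeword (an error is present).
Step 3: locate the error. For a single error e at position i, S_ℓ = v_i·e·α_i^ℓ, so α_err = S_1/S_0.
  S_0^{−1} = 10^{−1} = 4 (mod 13), so α_err = 7·4 = 28 ≡ 2 = α_5. Error position i = 5.
  Consistency check: S_2/S_1 = 1·2 = 2 ≡ 2 = α_err ✓ (single-error assumption holds).
Step 4: error magnitude e = S_0/v_5 = S_0·∏_{j≠5}(α_5 − α_j) = 10·5 = 50 ≡ 11 (mod 13).
Step 5: correct position 5: c_5 = r_5 − e = 10 − 11 ≡ 12 (mod 13). Hence c = [11, 7, 3, 9, 12].
  Check: interpolating c through the α_i gives m(x) = 1 + 12·x (degree < 2) with m(α_i) = c_i for every i, so c is indeed a codeword.


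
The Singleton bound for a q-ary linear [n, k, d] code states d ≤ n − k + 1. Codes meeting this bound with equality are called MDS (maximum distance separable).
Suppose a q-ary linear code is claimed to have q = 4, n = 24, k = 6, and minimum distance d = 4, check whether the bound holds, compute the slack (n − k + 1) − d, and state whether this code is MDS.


Singleton RHS = n − k + 1 = 19, slack = 15, bound satisfied, not MDS.

Singleton bound: d ≤ n − k + 1.
Here n = 24, k = 6, so n − k + 1 = 19.
Given d = 4, check d ≤ 19: YES.
Slack = (n − k + 1) − d = 15.
The code is NOT MDS (slack = 15 > 0).
Description: the claimed parameters are [24, 6, 4]_4; such a code would be non-MDS.


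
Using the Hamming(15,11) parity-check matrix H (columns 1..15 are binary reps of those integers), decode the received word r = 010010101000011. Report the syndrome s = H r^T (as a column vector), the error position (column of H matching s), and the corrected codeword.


s = (1, 0, 0, 0)^T, error position = 8, corrected codeword c = 010010111000011

Compute s = H r^T mod 2 one row at a time:
  s_1 = 0 + 1 + 0 + 0 + 0 + 0 + 1 + 1 = 3 ≡ 1 (mod 2).
  s_2 = 0 + 1 + 0 + 1 + 0 + 0 + 1 + 1 = 4 ≡ 0 (mod 2).
  s_3 = 1 + 0 + 0 + 1 + 0 + 0 + 1 + 1 = 4 ≡ 0 (mod 2).
  s_4 = 0 + 0 + 1 + 1 + 1 + 0 + 0 + 1 = 4 ≡ 0 (mod 2).
s = (1, 0, 0, 0)^T — this equals column 8 of H (binary 1000), so error is at position 8.
Correct: flip bit 8 of r = 010010101000011 to get c = 010010111000011.


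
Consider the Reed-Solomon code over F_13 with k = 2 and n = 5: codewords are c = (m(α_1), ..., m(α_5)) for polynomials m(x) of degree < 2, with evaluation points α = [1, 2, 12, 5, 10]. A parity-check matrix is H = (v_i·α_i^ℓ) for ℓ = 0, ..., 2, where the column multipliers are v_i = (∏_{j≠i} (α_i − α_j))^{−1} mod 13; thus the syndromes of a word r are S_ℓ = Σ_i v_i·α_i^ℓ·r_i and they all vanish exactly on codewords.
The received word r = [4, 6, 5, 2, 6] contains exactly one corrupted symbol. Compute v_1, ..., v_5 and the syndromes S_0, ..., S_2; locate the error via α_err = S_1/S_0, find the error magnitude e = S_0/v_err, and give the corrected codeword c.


S = (5, 10, 7), error at position 2, error magnitude e = 9, c = [4, 10, 5, 2, 6].

Step 1: column multipliers v_i = (∏_{j≠i}(α_i − α_j))^{−1} mod 13.
  i = 1 (α = 1): (1−2)(1−12)(1−5)(1−10) = (−1)·(−11)·(−4)·(−9) = 396 ≡ 6, so v_1 = 6^{−1} = 11 (mod 13).
  i = 2 (α = 2): (2−1)(2−12)(2−5)(2−10) = 1·(−10)·(−3)·(−8) = −240 ≡ 7, so v_2 = 7^{−1} = 2 (mod 13).
  i = 3 (α = 12): (12−1)(12−2)(12−5)(12−10) = 11·10·7·2 = 1540 ≡ 6, so v_3 = 6^{−1} = 11 (mod 13).
  i = 4 (α = 5): (5−1)(5−2)(5−12)(5−10) = 4·3·(−7)·(−5) = 420 ≡ 4, so v_4 = 4^{−1} = 10 (mod 13).
  i = 5 (α = 10): (10−1)(10−2)(10−12)(10−5) = 9·8·(−2)·5 = −720 ≡ 8, so v_5 = 8^{−1} = 5 (mod 13).
  v = [11, 2, 11, 10, 5].
Step 2: syndromes of r = [4, 6, 5, 2, 6] (all sums mod 13).
  S_0 = Σ v_i r_i = 11·4 + 2·6 + 11·5 + 10·2 + 5·6 = 161 ≡ 5.
  S_1 = Σ v_i α_i r_i = 11·1·4 + 2·2·6 + 11·12·5 + 10·5·2 + 5·10·6 = 1128 ≡ 10.
  α_i^2 mod 13 = [1, 4, 1, 12, 9].
  S_2 = Σ v_i α_i^2 r_i = 11·1·4 + 2·4·6 + 11·1·5 + 10·12·2 + 5·9·6 = 657 ≡ 7.
  S = (5, 10, 7) ≠ 0, so r is not a codeword (an error is present).
Step 3: locate the error. For a single error e at position i, S_ℓ = v_i·e·α_i^ℓ, so α_err = S_1/S_0.
  S_0^{−1} = 5^{−1} = 8 (mod 13), so α_err = 10·8 = 80 ≡ 2 = α_2. Error position i = 2.
  Consistency check: S_2/S_1 = 7·4 = 28 ≡ 2 = α_err ✓ (single-error assumption holds).
Step 4: error magnitude e = S_0/v_2 = S_0·∏_{j≠2}(α_2 − α_j) = 5·7 = 35 ≡ 9 (mod 13).
Step 5: correct position 2: c_2 = r_2 − e = 6 − 9 ≡ 10 (mod 13). Hence c = [4, 10, 5, 2, 6].
  Check: interpolating c through the α_i gives m(x) = 11 + 6·x (degree < 2) with m(α_i) = c_i for every i, so c is indeed a codeword.


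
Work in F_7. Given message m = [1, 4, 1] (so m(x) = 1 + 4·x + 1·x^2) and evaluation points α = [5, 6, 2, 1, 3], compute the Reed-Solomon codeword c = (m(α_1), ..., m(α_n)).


c = [4, 5, 6, 6, 1]

Message polynomial: m(x) = 1 + 4·x + 1·x^2 (mod 7).
For each evaluation point α_i, compute m(α_i) mod 7:
  α_1 = 5: Horner steps 1 → 2 → 4, so m(5) = 4.
  α_2 = 6: Horner steps 1 → 3 → 5, so m(6) = 5.
  α_3 = 2: Horner steps 1 → 6 → 6, so m(2) = 6.
  α_4 = 1: Horner steps 1 → 5 → 6, so m(1) = 6.
  α_5 = 3: Horner steps 1 → 0 → 1, so m(3) = 1.
Codeword c = [4, 5, 6, 6, 1] ∈ F_7^5.


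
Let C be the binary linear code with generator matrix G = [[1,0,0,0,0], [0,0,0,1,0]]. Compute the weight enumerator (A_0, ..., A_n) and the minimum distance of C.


Weight distribution: A_0 = 1, A_1 = 2, A_2 = 1. Minimum distance d = 1.

Enumerate all 2^2 = 4 messages m ∈ F_2^2.
For each, compute codeword c = mG in F_2^5, then tally its weight.
  m = 00 → c = 00000, weight = 0.
  m = 10 → c = 10000, weight = 1.
  m = 01 → c = 00010, weight = 1.
  m = 11 → c = 10010, weight = 2.
Tally weights:
  weight 0: 1 codewords.
  weight 1: 2 codewords.
  weight 2: 1 codewords.
Minimum distance d = smallest w > 0 with A_w > 0 = 1.
Sanity: Σ A_w = 4 = 2^2 = 4 ✓.


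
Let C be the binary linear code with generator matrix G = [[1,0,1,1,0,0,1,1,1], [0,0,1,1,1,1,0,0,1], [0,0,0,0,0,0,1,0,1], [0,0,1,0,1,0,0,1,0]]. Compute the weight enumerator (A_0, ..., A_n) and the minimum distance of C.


Weight distribution: A_0 = 1, A_2 = 1, A_3 = 2, A_4 = 5, A_5 = 6, A_6 = 1. Minimum distance d = 2.

Enumerate all 2^4 = 16 messages m ∈ F_2^4.
For each, compute codeword c = mG in F_2^9, then tally its weight.
  m = 0000 → c = 000000000, weight = 0.
  m = 1000 → c = 101100111, weight = 6.
  m = 0100 → c = 001111001, weight = 5.
  m = 1100 → c = 100011110, weight = 5.
  m = 0010 → c = 000000101, weight = 2.
  m = 1010 → c = 101100010, weight = 4.
  m = 0110 → c = 001111100, weight = 5.
  m = 1110 → c = 100011011, weight = 5.
  m = 0001 → c = 001010010, weight = 3.
  m = 1001 → c = 100110101, weight = 5.
  m = 0101 → c = 000101011, weight = 4.
  m = 1101 → c = 101001100, weight = 4.
  m = 0011 → c = 001010111, weight = 5.
  m = 1011 → c = 100110000, weight = 3.
  m = 0111 → c = 000101110, weight = 4.
  m = 1111 → c = 101001001, weight = 4.
Tally weights:
  weight 0: 1 codewords.
  weight 2: 1 codewords.
  weight 3: 2 codewords.
  weight 4: 5 codewords.
  weight 5: 6 codewords.
  weight 6: 1 codewords.
Minimum distance d = smallest w > 0 with A_w > 0 = 2.
Sanity: Σ A_w = 16 = 2^4 = 16 ✓.


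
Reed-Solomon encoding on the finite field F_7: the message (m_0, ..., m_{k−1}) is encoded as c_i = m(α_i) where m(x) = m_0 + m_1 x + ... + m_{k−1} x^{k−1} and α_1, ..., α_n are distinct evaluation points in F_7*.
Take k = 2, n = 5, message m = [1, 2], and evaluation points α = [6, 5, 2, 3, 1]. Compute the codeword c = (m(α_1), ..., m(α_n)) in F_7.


c = [6, 4, 5, 0, 3]

Message polynomial: m(x) = 1 + 2·x (mod 7).
For each evaluation point α_i, compute m(α_i) mod 7:
  α_1 = 6: Horner steps 2 → 6, so m(6) = 6.
  α_2 = 5: Horner steps 2 → 4, so m(5) = 4.
  α_3 = 2: Horner steps 2 → 5, so m(2) = 5.
  α_4 = 3: Horner steps 2 → 0, so m(3) = 0.
  α_5 = 1: Horner steps 2 → 3, so m(1) = 3.
Codeword c = [6, 4, 5, 0, 3] ∈ F_7^5.


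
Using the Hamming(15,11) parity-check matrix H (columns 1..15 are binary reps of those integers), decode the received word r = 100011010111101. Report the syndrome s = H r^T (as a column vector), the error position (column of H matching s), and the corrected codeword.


s = (0, 1, 0, 1)^T, error position = 5, corrected codeword c = 100001010111101

Compute s = H r^T mod 2 one row at a time:
  s_1 = 1 + 0 + 1 + 1 + 1 + 1 + 0 + 1 = 6 ≡ 0 (mod 2).
  s_2 = 0 + 1 + 1 + 0 + 1 + 1 + 0 + 1 = 5 ≡ 1 (mod 2).
  s_3 = 0 + 0 + 1 + 0 + 1 + 1 + 0 + 1 = 4 ≡ 0 (mod 2).
  s_4 = 1 + 0 + 1 + 0 + 0 + 1 + 1 + 1 = 5 ≡ 1 (mod 2).
s = (0, 1, 0, 1)^T — this equals column 5 of H (binary 0101), so error is at position 5.
Correct: flip bit 5 of r = 100011010111101 to get c = 100001010111101.


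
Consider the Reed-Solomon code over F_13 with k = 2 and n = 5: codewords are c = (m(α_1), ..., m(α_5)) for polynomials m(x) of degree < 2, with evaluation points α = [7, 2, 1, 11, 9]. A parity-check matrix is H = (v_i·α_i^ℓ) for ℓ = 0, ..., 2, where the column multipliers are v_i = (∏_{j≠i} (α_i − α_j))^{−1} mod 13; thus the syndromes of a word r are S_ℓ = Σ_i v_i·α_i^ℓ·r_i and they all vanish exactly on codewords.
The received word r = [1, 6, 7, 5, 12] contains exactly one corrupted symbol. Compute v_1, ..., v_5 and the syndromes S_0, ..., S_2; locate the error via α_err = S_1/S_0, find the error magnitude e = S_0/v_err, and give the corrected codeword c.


S = (12, 2, 9), error at position 4, error magnitude e = 8, c = [1, 6, 7, 10, 12].

Step 1: column multipliers v_i = (∏_{j≠i}(α_i − α_j))^{−1} mod 13.
  i = 1 (α = 7): (7−2)(7−1)(7−11)(7−9) = 5·6·(−4)·(−2) = 240 ≡ 6, so v_1 = 6^{−1} = 11 (mod 13).
  i = 2 (α = 2): (2−7)(2−1)(2−11)(2−9) = (−5)·1·(−9)·(−7) = −315 ≡ 10, so v_2 = 10^{−1} = 4 (mod 13).
  i = 3 (α = 1): (1−7)(1−2)(1−11)(1−9) = (−6)·(−1)·(−10)·(−8) = 480 ≡ 12, so v_3 = 12^{−1} = 12 (mod 13).
  i = 4 (α = 11): (11−7)(11−2)(11−1)(11−9) = 4·9·10·2 = 720 ≡ 5, so v_4 = 5^{−1} = 8 (mod 13).
  i = 5 (α = 9): (9−7)(9−2)(9−1)(9−11) = 2·7·8·(−2) = −224 ≡ 10, so v_5 = 10^{−1} = 4 (mod 13).
  v = [11, 4, 12, 8, 4].
Step 2: syndromes of r = [1, 6, 7, 5, 12] (all sums mod 13).
  S_0 = Σ v_i r_i = 11·1 + 4·6 + 12·7 + 8·5 + 4·12 = 207 ≡ 12.
  S_1 = Σ v_i α_i r_i = 11·7·1 + 4·2·6 + 12·1·7 + 8·11·5 + 4·9·12 = 1081 ≡ 2.
  α_i^2 mod 13 = [10, 4, 1, 4, 3].
  S_2 = Σ v_i α_i^2 r_i = 11·10·1 + 4·4·6 + 12·1·7 + 8·4·5 + 4·3·12 = 594 ≡ 9.
  S = (12, 2, 9) ≠ 0, so r is not a codeword (an error is present).
Step 3: locate the error. For a single error e at position i, S_ℓ = v_i·e·α_i^ℓ, so α_err = S_1/S_0.
  S_0^{−1} = 12^{−1} = 12 (mod 13), so α_err = 2·12 = 24 ≡ 11 = α_4. Error position i = 4.
  Consistency check: S_2/S_1 = 9·7 = 63 ≡ 11 = α_err ✓ (single-error assumption holds).
Step 4: error magnitude e = S_0/v_4 = S_0·∏_{j≠4}(α_4 − α_j) = 12·5 = 60 ≡ 8 (mod 13).
Step 5: correct position 4: c_4 = r_4 − e = 5 − 8 ≡ 10 (mod 13). Hence c = [1, 6, 7, 10, 12].
  Check: interpolating c through the α_i gives m(x) = 8 + 12·x (degree < 2) with m(α_i) = c_i for every i, so c is indeed a codeword.


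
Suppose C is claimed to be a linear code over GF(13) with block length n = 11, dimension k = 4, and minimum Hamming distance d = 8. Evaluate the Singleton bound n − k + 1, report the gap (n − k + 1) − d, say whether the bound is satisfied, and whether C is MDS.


Singleton RHS = n − k + 1 = 8, slack = 0, bound satisfied, MDS.

Singleton bound: d ≤ n − k + 1.
Here n = 11, k = 4, so n − k + 1 = 8.
Given d = 8, check d ≤ 8: YES.
Slack = (n − k + 1) − d = 0.
The code is MDS (slack = 0).
Description: the claimed parameters are [11, 4, 8]_13; such a code would be MDS (meets Singleton bound).


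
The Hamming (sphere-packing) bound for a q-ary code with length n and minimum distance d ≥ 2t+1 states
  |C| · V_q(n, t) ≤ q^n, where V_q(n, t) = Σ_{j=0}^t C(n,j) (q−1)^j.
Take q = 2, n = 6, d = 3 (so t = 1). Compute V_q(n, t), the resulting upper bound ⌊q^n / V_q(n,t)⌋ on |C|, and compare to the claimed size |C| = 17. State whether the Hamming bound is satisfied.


V_q(n, t) = 7, q^n = 64, Hamming bound = 9, |C| = 17 > bound (violated).

Step 1: Compute V_q(n, t) = Σ_{j=0}^1 C(n, j) (q−1)^j.
  j = 0: C(6,0)·(1)^0 = 1·1 = 1.
  j = 1: C(6,1)·(1)^1 = 6·1 = 6.
  V_q(n, t) = 1 + 6 = 7.
Step 2: q^n = 2^6 = 64.
Step 3: Hamming bound ⌊q^n / V_q(n,t)⌋ = ⌊64/7⌋ = 9.
Step 4: Compare |C| = 17 to 9: violated.
The claimed |C| lies above the Hamming bound, so no 2-ary code of length 6 with d ≥ 3 can have 17 codewords.


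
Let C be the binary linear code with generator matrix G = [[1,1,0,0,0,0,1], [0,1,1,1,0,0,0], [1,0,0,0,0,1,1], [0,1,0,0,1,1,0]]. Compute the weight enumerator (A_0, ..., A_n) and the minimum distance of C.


Weight distribution: A_0 = 1, A_1 = 1, A_2 = 1, A_3 = 5, A_4 = 5, A_5 = 1, A_6 = 1, A_7 = 1. Minimum distance d = 1.

Enumerate all 2^4 = 16 messages m ∈ F_2^4.
For each, compute codeword c = mG in F_2^7, then tally its weight.
  m = 0000 → c = 0000000, weight = 0.
  m = 1000 → c = 1100001, weight = 3.
  m = 0100 → c = 0111000, weight = 3.
  m = 1100 → c = 1011001, weight = 4.
  m = 0010 → c = 1000011, weight = 3.
  m = 1010 → c = 0100010, weight = 2.
  m = 0110 → c = 1111011, weight = 6.
  m = 1110 → c = 0011010, weight = 3.
  m = 0001 → c = 0100110, weight = 3.
  m = 1001 → c = 1000111, weight = 4.
  m = 0101 → c = 0011110, weight = 4.
  m = 1101 → c = 1111111, weight = 7.
  m = 0011 → c = 1100101, weight = 4.
  m = 1011 → c = 0000100, weight = 1.
  m = 0111 → c = 1011101, weight = 5.
  m = 1111 → c = 0111100, weight = 4.
Tally weights:
  weight 0: 1 codewords.
  weight 1: 1 codewords.
  weight 2: 1 codewords.
  weight 3: 5 codewords.
  weight 4: 5 codewords.
  weight 5: 1 codewords.
  weight 6: 1 codewords.
  weight 7: 1 codewords.
Minimum distance d = smallest w > 0 with A_w > 0 = 1.
Sanity: Σ A_w = 16 = 2^4 = 16 ✓.


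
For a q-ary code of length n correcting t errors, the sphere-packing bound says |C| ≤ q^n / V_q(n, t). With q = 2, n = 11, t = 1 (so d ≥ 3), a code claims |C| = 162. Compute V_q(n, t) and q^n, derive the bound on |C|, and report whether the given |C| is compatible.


V_q(n, t) = 12, q^n = 2048, Hamming bound = 170, |C| = 162 ≤ bound (satisfied).

Step 1: Compute V_q(n, t) = Σ_{j=0}^1 C(n, j) (q−1)^j.
  j = 0: C(11,0)·(1)^0 = 1·1 = 1.
  j = 1: C(11,1)·(1)^1 = 11·1 = 11.
  V_q(n, t) = 1 + 11 = 12.
Step 2: q^n = 2^11 = 2048.
Step 3: Hamming bound ⌊q^n / V_q(n,t)⌋ = ⌊2048/12⌋ = 170.
Step 4: Compare |C| = 162 to 170: satisfied.
The claimed |C| lies below the Hamming bound.


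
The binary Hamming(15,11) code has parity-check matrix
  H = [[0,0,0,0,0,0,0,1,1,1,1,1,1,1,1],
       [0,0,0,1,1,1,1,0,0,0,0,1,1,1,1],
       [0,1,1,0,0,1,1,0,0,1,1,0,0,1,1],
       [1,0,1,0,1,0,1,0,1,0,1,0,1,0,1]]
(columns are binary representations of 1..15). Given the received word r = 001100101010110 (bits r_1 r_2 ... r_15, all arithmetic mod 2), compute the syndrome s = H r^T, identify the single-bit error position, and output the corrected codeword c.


s = (0, 0, 0, 1)^T, error position = 1, corrected codeword c = 101100101010110

Compute s = H r^T mod 2 one row at a time:
  s_1 = 0 + 1 + 0 + 1 + 0 + 1 + 1 + 0 = 4 ≡ 0 (mod 2).
  s_2 = 1 + 0 + 0 + 1 + 0 + 1 + 1 + 0 = 4 ≡ 0 (mod 2).
  s_3 = 0 + 1 + 0 + 1 + 0 + 1 + 1 + 0 = 4 ≡ 0 (mod 2).
  s_4 = 0 + 1 + 0 + 1 + 1 + 1 + 1 + 0 = 5 ≡ 1 (mod 2).
s = (0, 0, 0, 1)^T — this equals column 1 of H (binary 0001), so error is at position 1.
Correct: flip bit 1 of r = 001100101010110 to get c = 101100101010110.


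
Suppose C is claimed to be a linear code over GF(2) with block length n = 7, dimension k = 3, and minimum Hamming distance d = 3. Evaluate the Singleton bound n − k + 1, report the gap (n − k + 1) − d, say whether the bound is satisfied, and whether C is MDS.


Singleton RHS = n − k + 1 = 5, slack = 2, bound satisfied, not MDS.

Singleton bound: d ≤ n − k + 1.
Here n = 7, k = 3, so n − k + 1 = 5.
Given d = 3, check d ≤ 5: YES.
Slack = (n − k + 1) − d = 2.
The code is NOT MDS (slack = 2 > 0).
Description: the claimed parameters are [7, 3, 3]_2; such a code would be non-MDS.


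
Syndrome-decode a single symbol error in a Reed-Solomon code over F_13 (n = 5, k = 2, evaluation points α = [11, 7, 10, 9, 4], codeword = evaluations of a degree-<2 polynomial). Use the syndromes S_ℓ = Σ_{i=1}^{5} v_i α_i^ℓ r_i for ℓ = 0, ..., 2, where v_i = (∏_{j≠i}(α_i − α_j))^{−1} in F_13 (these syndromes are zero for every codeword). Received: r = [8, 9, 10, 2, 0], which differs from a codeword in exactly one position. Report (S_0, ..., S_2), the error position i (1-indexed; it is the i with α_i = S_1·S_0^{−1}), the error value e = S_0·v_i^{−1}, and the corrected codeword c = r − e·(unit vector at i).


S = (12, 3, 4), error at position 3, error magnitude e = 5, c = [8, 9, 5, 2, 0].

Step 1: column multipliers v_i = (∏_{j≠i}(α_i − α_j))^{−1} mod 13.
  i = 1 (α = 11): (11−7)(11−10)(11−9)(11−4) = 4·1·2·7 = 56 ≡ 4, so v_1 = 4^{−1} = 10 (mod 13).
  i = 2 (α = 7): (7−11)(7−10)(7−9)(7−4) = (−4)·(−3)·(−2)·3 = −72 ≡ 6, so v_2 = 6^{−1} = 11 (mod 13).
  i = 3 (α = 10): (10−11)(10−7)(10−9)(10−4) = (−1)·3·1·6 = −18 ≡ 8, so v_3 = 8^{−1} = 5 (mod 13).
  i = 4 (α = 9): (9−11)(9−7)(9−10)(9−4) = (−2)·2·(−1)·5 = 20 ≡ 7, so v_4 = 7^{−1} = 2 (mod 13).
  i = 5 (α = 4): (4−11)(4−7)(4−10)(4−9) = (−7)·(−3)·(−6)·(−5) = 630 ≡ 6, so v_5 = 6^{−1} = 11 (mod 13).
  v = [10, 11, 5, 2, 11].
Step 2: syndromes of r = [8, 9, 10, 2, 0] (all sums mod 13).
  S_0 = Σ v_i r_i = 10·8 + 11·9 + 5·10 + 2·2 + 11·0 = 233 ≡ 12.
  S_1 = Σ v_i α_i r_i = 10·11·8 + 11·7·9 + 5·10·10 + 2·9·2 + 11·4·0 = 2109 ≡ 3.
  α_i^2 mod 13 = [4, 10, 9, 3, 3].
  S_2 = Σ v_i α_i^2 r_i = 10·4·8 + 11·10·9 + 5·9·10 + 2·3·2 + 11·3·0 = 1772 ≡ 4.
  S = (12, 3, 4) ≠ 0, so r is not a codeword (an error is present).
Step 3: locate the error. For a single error e at position i, S_ℓ = v_i·e·α_i^ℓ, so α_err = S_1/S_0.
  S_0^{−1} = 12^{−1} = 12 (mod 13), so α_err = 3·12 = 36 ≡ 10 = α_3. Error position i = 3.
  Consistency check: S_2/S_1 = 4·9 = 36 ≡ 10 = α_err ✓ (single-error assumption holds).
Step 4: error magnitude e = S_0/v_3 = S_0·∏_{j≠3}(α_3 − α_j) = 12·8 = 96 ≡ 5 (mod 13).
Step 5: correct position 3: c_3 = r_3 − e = 10 − 5 ≡ 5 (mod 13). Hence c = [8, 9, 5, 2, 0].
  Check: interpolating c through the α_i gives m(x) = 1 + 3·x (degree < 2) with m(α_i) = c_i for every i, so c is indeed a codeword.


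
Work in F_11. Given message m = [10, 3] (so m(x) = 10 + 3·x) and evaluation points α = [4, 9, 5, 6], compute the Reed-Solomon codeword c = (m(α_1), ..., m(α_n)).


c = [0, 4, 3, 6]

Message polynomial: m(x) = 10 + 3·x (mod 11).
For each evaluation point α_i, compute m(α_i) mod 11:
  α_1 = 4: Horner steps 3 → 0, so m(4) = 0.
  α_2 = 9: Horner steps 3 → 4, so m(9) = 4.
  α_3 = 5: Horner steps 3 → 3, so m(5) = 3.
  α_4 = 6: Horner steps 3 → 6, so m(6) = 6.
Codeword c = [0, 4, 3, 6] ∈ F_11^4.


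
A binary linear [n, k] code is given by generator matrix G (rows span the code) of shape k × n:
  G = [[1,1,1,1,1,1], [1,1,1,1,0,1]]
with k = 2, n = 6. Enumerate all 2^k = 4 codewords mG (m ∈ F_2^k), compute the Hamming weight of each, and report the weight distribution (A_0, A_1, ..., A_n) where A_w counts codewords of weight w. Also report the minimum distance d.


Weight distribution: A_0 = 1, A_1 = 1, A_5 = 1, A_6 = 1. Minimum distance d = 1.

Enumerate all 2^2 = 4 messages m ∈ F_2^2.
For each, compute codeword c = mG in F_2^6, then tally its weight.
  m = 00 → c = 000000, weight = 0.
  m = 10 → c = 111111, weight = 6.
  m = 01 → c = 111101, weight = 5.
  m = 11 → c = 000010, weight = 1.
Tally weights:
  weight 0: 1 codewords.
  weight 1: 1 codewords.
  weight 5: 1 codewords.
  weight 6: 1 codewords.
Minimum distance d = smallest w > 0 with A_w > 0 = 1.
Sanity: Σ A_w = 4 = 2^2 = 4 ✓.


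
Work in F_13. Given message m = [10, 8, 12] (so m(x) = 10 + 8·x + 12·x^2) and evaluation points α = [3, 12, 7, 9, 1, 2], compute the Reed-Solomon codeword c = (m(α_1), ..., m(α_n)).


c = [12, 1, 4, 1, 4, 9]

Message polynomial: m(x) = 10 + 8·x + 12·x^2 (mod 13).
For each evaluation point α_i, compute m(α_i) mod 13:
  α_1 = 3: Horner steps 12 → 5 → 12, so m(3) = 12.
  α_2 = 12: Horner steps 12 → 9 → 1, so m(12) = 1.
  α_3 = 7: Horner steps 12 → 1 → 4, so m(7) = 4.
  α_4 = 9: Horner steps 12 → 12 → 1, so m(9) = 1.
  α_5 = 1: Horner steps 12 → 7 → 4, so m(1) = 4.
  α_6 = 2: Horner steps 12 → 6 → 9, so m(2) = 9.
Codeword c = [12, 1, 4, 1, 4, 9] ∈ F_13^6.


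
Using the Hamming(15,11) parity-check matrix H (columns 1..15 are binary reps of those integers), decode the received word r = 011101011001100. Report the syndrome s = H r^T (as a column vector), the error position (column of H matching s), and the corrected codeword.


s = (0, 0, 1, 1)^T, error position = 3, corrected codeword c = 010101011001100

Compute s = H r^T mod 2 one row at a time:
  s_1 = 1 + 1 + 0 + 0 + 1 + 1 + 0 + 0 = 4 ≡ 0 (mod 2).
  s_2 = 1 + 0 + 1 + 0 + 1 + 1 + 0 + 0 = 4 ≡ 0 (mod 2).
  s_3 = 1 + 1 + 1 + 0 + 0 + 0 + 0 + 0 = 3 ≡ 1 (mod 2).
  s_4 = 0 + 1 + 0 + 0 + 1 + 0 + 1 + 0 = 3 ≡ 1 (mod 2).
s = (0, 0, 1, 1)^T — this equals column 3 of H (binary 0011), so error is at position 3.
Correct: flip bit 3 of r = 011101011001100 to get c = 010101011001100.


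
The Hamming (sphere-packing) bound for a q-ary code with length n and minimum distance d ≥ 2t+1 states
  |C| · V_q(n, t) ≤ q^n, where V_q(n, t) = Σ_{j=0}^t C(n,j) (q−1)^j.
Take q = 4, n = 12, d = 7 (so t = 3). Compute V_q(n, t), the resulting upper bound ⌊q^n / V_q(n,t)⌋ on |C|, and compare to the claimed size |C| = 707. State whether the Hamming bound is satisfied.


V_q(n, t) = 6571, q^n = 16777216, Hamming bound = 2553, |C| = 707 ≤ bound (satisfied).

Step 1: Compute V_q(n, t) = Σ_{j=0}^3 C(n, j) (q−1)^j.
  j = 0: C(12,0)·(3)^0 = 1·1 = 1.
  j = 1: C(12,1)·(3)^1 = 12·3 = 36.
  j = 2: C(12,2)·(3)^2 = 66·9 = 594.
  j = 3: C(12,3)·(3)^3 = 220·27 = 5940.
  V_q(n, t) = 1 + 36 + 594 + 5940 = 6571.
Step 2: q^n = 4^12 = 16777216.
Step 3: Hamming bound ⌊q^n / V_q(n,t)⌋ = ⌊16777216/6571⌋ = 2553.
Step 4: Compare |C| = 707 to 2553: satisfied.
The claimed |C| lies below the Hamming bound.


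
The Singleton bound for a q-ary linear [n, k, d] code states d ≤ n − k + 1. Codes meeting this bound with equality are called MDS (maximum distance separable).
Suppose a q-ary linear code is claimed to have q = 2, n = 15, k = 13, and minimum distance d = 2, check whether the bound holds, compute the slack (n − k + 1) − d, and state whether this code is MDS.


Singleton RHS = n − k + 1 = 3, slack = 1, bound satisfied, not MDS.

Singleton bound: d ≤ n − k + 1.
Here n = 15, k = 13, so n − k + 1 = 3.
Given d = 2, check d ≤ 3: YES.
Slack = (n − k + 1) − d = 1.
The code is NOT MDS (slack = 1 > 0).
Description: the claimed parameters are [15, 13, 2]_2; such a code would be non-MDS.


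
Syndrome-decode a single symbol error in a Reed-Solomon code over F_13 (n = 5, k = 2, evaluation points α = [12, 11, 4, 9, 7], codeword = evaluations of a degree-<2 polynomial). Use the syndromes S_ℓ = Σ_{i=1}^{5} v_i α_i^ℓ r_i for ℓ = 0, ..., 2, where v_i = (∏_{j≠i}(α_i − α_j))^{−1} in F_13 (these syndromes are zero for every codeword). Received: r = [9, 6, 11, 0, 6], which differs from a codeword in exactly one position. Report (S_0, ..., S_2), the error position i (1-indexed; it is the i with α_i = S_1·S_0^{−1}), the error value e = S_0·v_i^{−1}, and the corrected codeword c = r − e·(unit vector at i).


S = (9, 11, 12), error at position 5, error magnitude e = 12, c = [9, 6, 11, 0, 7].

Step 1: column multipliers v_i = (∏_{j≠i}(α_i − α_j))^{−1} mod 13.
  i = 1 (α = 12): (12−11)(12−4)(12−9)(12−7) = 1·8·3·5 = 120 ≡ 3, so v_1 = 3^{−1} = 9 (mod 13).
  i = 2 (α = 11): (11−12)(11−4)(11−9)(11−7) = (−1)·7·2·4 = −56 ≡ 9, so v_2 = 9^{−1} = 3 (mod 13).
  i = 3 (α = 4): (4−12)(4−11)(4−9)(4−7) = (−8)·(−7)·(−5)·(−3) = 840 ≡ 8, so v_3 = 8^{−1} = 5 (mod 13).
  i = 4 (α = 9): (9−12)(9−11)(9−4)(9−7) = (−3)·(−2)·5·2 = 60 ≡ 8, so v_4 = 8^{−1} = 5 (mod 13).
  i = 5 (α = 7): (7−12)(7−11)(7−4)(7−9) = (−5)·(−4)·3·(−2) = −120 ≡ 10, so v_5 = 10^{−1} = 4 (mod 13).
  v = [9, 3, 5, 5, 4].
Step 2: syndromes of r = [9, 6, 11, 0, 6] (all sums mod 13).
  S_0 = Σ v_i r_i = 9·9 + 3·6 + 5·11 + 5·0 + 4·6 = 178 ≡ 9.
  S_1 = Σ v_i α_i r_i = 9·12·9 + 3·11·6 + 5·4·11 + 5·9·0 + 4·7·6 = 1558 ≡ 11.
  α_i^2 mod 13 = [1, 4, 3, 3, 10].
  S_2 = Σ v_i α_i^2 r_i = 9·1·9 + 3·4·6 + 5·3·11 + 5·3·0 + 4·10·6 = 558 ≡ 12.
  S = (9, 11, 12) ≠ 0, so r is not a codeword (an error is present).
Step 3: locate the error. For a single error e at position i, S_ℓ = v_i·e·α_i^ℓ, so α_err = S_1/S_0.
  S_0^{−1} = 9^{−1} = 3 (mod 13), so α_err = 11·3 = 33 ≡ 7 = α_5. Error position i = 5.
  Consistency check: S_2/S_1 = 12·6 = 72 ≡ 7 = α_err ✓ (single-error assumption holds).
Step 4: error magnitude e = S_0/v_5 = S_0·∏_{j≠5}(α_5 − α_j) = 9·10 = 90 ≡ 12 (mod 13).
Step 5: correct position 5: c_5 = r_5 − e = 6 − 12 ≡ 7 (mod 13). Hence c = [9, 6, 11, 0, 7].
  Check: interpolating c through the α_i gives m(x) = 12 + 3·x (degree < 2) with m(α_i) = c_i for every i, so c is indeed a codeword.


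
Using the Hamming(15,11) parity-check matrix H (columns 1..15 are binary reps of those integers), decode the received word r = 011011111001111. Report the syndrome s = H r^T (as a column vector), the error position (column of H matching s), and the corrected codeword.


s = (0, 1, 0, 0)^T, error position = 4, corrected codeword c = 011111111001111

Compute s = H r^T mod 2 one row at a time:
  s_1 = 1 + 1 + 0 + 0 + 1 + 1 + 1 + 1 = 6 ≡ 0 (mod 2).
  s_2 = 0 + 1 + 1 + 1 + 1 + 1 + 1 + 1 = 7 ≡ 1 (mod 2).
  s_3 = 1 + 1 + 1 + 1 + 0 + 0 + 1 + 1 = 6 ≡ 0 (mod 2).
  s_4 = 0 + 1 + 1 + 1 + 1 + 0 + 1 + 1 = 6 ≡ 0 (mod 2).
s = (0, 1, 0, 0)^T — this equals column 4 of H (binary 0100), so error is at position 4.
Correct: flip bit 4 of r = 011011111001111 to get c = 011111111001111.


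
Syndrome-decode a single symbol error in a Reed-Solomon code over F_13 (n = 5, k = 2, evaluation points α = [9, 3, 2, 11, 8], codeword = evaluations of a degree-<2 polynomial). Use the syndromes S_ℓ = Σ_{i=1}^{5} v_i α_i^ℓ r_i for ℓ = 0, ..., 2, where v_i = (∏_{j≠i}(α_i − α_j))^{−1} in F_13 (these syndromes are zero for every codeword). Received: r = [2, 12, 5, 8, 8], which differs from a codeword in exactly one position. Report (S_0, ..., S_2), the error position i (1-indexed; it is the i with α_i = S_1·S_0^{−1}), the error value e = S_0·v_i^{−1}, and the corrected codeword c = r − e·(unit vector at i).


S = (6, 1, 11), error at position 4, error magnitude e = 5, c = [2, 12, 5, 3, 8].

Step 1: column multipliers v_i = (∏_{j≠i}(α_i − α_j))^{−1} mod 13.
  i = 1 (α = 9): (9−3)(9−2)(9−11)(9−8) = 6·7·(−2)·1 = −84 ≡ 7, so v_1 = 7^{−1} = 2 (mod 13).
  i = 2 (α = 3): (3−9)(3−2)(3−11)(3−8) = (−6)·1·(−8)·(−5) = −240 ≡ 7, so v_2 = 7^{−1} = 2 (mod 13).
  i = 3 (α = 2): (2−9)(2−3)(2−11)(2−8) = (−7)·(−1)·(−9)·(−6) = 378 ≡ 1, so v_3 = 1^{−1} = 1 (mod 13).
  i = 4 (α = 11): (11−9)(11−3)(11−2)(11−8) = 2·8·9·3 = 432 ≡ 3, so v_4 = 3^{−1} = 9 (mod 13).
  i = 5 (α = 8): (8−9)(8−3)(8−2)(8−11) = (−1)·5·6·(−3) = 90 ≡ 12, so v_5 = 12^{−1} = 12 (mod 13).
  v = [2, 2, 1, 9, 12].
Step 2: syndromes of r = [2, 12, 5, 8, 8] (all sums mod 13).
  S_0 = Σ v_i r_i = 2·2 + 2·12 + 1·5 + 9·8 + 12·8 = 201 ≡ 6.
  S_1 = Σ v_i α_i r_i = 2·9·2 + 2·3·12 + 1·2·5 + 9·11·8 + 12·8·8 = 1678 ≡ 1.
  α_i^2 mod 13 = [3, 9, 4, 4, 12].
  S_2 = Σ v_i α_i^2 r_i = 2·3·2 + 2·9·12 + 1·4·5 + 9·4·8 + 12·12·8 = 1688 ≡ 11.
  S = (6, 1, 11) ≠ 0, so r is not a codeword (an error is present).
Step 3: locate the error. For a single error e at position i, S_ℓ = v_i·e·α_i^ℓ, so α_err = S_1/S_0.
  S_0^{−1} = 6^{−1} = 11 (mod 13), so α_err = 1·11 = 11 ≡ 11 = α_4. Error position i = 4.
  Consistency check: S_2/S_1 = 11·1 = 11 ≡ 11 = α_err ✓ (single-error assumption holds).
Step 4: error magnitude e = S_0/v_4 = S_0·∏_{j≠4}(α_4 − α_j) = 6·3 = 18 ≡ 5 (mod 13).
Step 5: correct position 4: c_4 = r_4 − e = 8 − 5 ≡ 3 (mod 13). Hence c = [2, 12, 5, 3, 8].
  Check: interpolating c through the α_i gives m(x) = 4 + 7·x (degree < 2) with m(α_i) = c_i for every i, so c is indeed a codeword.


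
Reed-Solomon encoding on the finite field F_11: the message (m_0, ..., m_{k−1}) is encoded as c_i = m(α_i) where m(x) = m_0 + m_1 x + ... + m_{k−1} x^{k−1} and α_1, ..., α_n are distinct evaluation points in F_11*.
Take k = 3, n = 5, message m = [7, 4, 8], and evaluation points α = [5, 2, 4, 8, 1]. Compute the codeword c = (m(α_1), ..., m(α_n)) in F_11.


c = [7, 3, 8, 1, 8]

Message polynomial: m(x) = 7 + 4·x + 8·x^2 (mod 11).
For each evaluation point α_i, compute m(α_i) mod 11:
  α_1 = 5: Horner steps 8 → 0 → 7, so m(5) = 7.
  α_2 = 2: Horner steps 8 → 9 → 3, so m(2) = 3.
  α_3 = 4: Horner steps 8 → 3 → 8, so m(4) = 8.
  α_4 = 8: Horner steps 8 → 2 → 1, so m(8) = 1.
  α_5 = 1: Horner steps 8 → 1 → 8, so m(1) = 8.
Codeword c = [7, 3, 8, 1, 8] ∈ F_11^5.
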